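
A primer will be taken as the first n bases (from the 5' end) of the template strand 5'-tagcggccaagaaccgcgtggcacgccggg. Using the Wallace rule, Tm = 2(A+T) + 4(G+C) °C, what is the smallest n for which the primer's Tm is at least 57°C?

First 17 bases: TAGCGGCCAAGAACCGC → Tm = 56°C (< 57°C)
First 18 bases: TAGCGGCCAAGAACCGCG → Tm = 60°C (≥ 57°C)
Since every base adds ≥2°C, Tm only increases with n, so the threshold is first crossed at n = 18.

n = 18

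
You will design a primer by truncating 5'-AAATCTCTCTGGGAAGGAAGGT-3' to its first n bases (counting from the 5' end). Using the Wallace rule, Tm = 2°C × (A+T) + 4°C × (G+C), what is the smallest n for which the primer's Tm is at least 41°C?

n = 15

First 14 bases: AAATCTCTCTGGGA → Tm = 40°C (< 41°C)
First 15 bases: AAATCTCTCTGGGAA → Tm = 42°C (≥ 41°C)
Each additional base adds 2°C (A/T) or 4°C (G/C), so Tm is non-decreasing in n; n = 15 is the first length to reach 41°C.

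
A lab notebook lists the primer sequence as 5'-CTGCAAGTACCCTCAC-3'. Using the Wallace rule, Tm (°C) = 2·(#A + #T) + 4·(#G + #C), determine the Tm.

G=2, T=3, A=4, C=7
AT pairs contribute 7, GC pairs contribute 9.
Tm = 2×7 + 4×9 = 50°C

50°C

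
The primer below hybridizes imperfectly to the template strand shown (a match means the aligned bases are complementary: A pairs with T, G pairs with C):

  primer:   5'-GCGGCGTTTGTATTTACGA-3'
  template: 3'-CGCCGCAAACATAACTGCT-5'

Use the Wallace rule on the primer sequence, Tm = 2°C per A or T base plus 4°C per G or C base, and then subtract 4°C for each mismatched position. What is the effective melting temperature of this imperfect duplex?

52°C

Primer base counts: A=3, T=7, G=6, C=3 → A+T=10, G+C=9
Perfect-match Tm = 2(10) + 4(9) = 20 + 36 = 56°C
Mismatches (positions where the bases are not complementary): 1 (at position 15)
Effective Tm = 56 − 1×4 = 56 − 4 = 52°C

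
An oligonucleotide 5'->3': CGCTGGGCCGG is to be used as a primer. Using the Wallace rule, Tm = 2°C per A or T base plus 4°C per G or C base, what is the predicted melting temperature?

42°C

T=1, G=6, A=0, C=4
A+T = 1, G+C = 10
Tm = 4·10 + 2·1 = 40 + 2 = 42°C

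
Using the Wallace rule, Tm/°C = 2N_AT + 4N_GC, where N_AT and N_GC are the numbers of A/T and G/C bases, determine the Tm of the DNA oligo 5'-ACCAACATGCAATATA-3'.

42°C

Base counts: C=4, A=8, G=1, T=3
A+T = 11, G+C = 5
Tm = 4·5 + 2·11 = 20 + 22 = 42°C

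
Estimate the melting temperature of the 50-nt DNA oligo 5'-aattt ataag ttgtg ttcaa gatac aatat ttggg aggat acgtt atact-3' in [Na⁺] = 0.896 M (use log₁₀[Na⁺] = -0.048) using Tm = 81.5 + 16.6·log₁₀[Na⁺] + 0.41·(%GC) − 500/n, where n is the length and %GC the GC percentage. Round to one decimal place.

Length n = 50. Base counts: G=10, C=4, A=17, T=19
G+C = 14, so %GC = 14/50 × 100 = 28%
Salt term: 16.6 × (-0.048) = -0.797
GC term: 0.41 × 28 = 11.48; length term: −500/50 = −10
Tm = 81.5 + (-0.797) + 11.48 − 10 = 82.183 → 82.2°C

82.2°C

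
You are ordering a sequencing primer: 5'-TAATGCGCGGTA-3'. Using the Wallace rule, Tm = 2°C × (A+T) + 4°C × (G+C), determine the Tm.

36°C

C=2, A=3, G=4, T=3
So N_AT = 6 and N_GC = 6.
Tm = 4·6 + 2·6 = 24 + 12 = 36°C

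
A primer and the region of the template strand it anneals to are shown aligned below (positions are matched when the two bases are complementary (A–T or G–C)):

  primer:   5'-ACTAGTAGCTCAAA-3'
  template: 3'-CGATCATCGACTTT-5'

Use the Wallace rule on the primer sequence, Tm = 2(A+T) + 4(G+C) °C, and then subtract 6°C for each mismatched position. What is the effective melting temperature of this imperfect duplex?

26°C

Primer base counts: A=6, T=3, G=2, C=3 → A+T=9, G+C=5
Perfect-match Tm = 2(9) + 4(5) = 18 + 20 = 38°C
Mismatches (positions where the bases are not complementary): 2 (at positions 1, 11)
Effective Tm = 38 − 2×6 = 38 − 12 = 26°C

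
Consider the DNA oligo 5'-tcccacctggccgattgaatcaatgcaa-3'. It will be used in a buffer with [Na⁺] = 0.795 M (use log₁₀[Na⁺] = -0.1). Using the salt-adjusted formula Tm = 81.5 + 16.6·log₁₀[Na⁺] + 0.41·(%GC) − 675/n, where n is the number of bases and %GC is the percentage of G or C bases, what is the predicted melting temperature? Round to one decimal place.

Length n = 28. Base counts: G=5, T=6, A=8, C=9
G+C = 14, so %GC = 14/28 × 100 = 50%
Salt term: 16.6 × (-0.1) = -1.66
GC term: 0.41 × 50 = 20.5; length term: −675/28 = −24.107
Tm = 81.5 + (-1.66) + 20.5 − 24.107 = 76.233 → 76.2°C

76.2°C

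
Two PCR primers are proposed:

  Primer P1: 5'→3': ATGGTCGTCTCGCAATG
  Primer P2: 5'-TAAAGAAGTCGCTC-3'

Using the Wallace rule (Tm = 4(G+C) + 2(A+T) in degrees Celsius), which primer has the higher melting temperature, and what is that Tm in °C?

Primer P1: A+T=8, G+C=9 → Tm = 2(8)+4(9) = 52°C
Primer P2: A+T=8, G+C=6 → Tm = 2(8)+4(6) = 40°C
52°C vs 40°C → primer P1 is higher.

Primer P1, 52°C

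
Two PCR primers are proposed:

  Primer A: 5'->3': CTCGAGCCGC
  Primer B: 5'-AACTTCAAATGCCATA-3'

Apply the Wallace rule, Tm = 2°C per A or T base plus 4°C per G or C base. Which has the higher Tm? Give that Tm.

Primer A: A+T=2, G+C=8 → Tm = 2(2)+4(8) = 36°C
Primer B: A+T=11, G+C=5 → Tm = 2(11)+4(5) = 42°C
36°C vs 42°C → primer B is higher.

Primer B, 42°C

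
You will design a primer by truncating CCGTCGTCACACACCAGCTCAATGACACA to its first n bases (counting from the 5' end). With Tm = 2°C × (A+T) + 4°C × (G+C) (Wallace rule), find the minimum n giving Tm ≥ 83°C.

n = 27

First 26 bases: CCGTCGTCACACACCAGCTCAATGAC → Tm = 82°C (< 83°C)
First 27 bases: CCGTCGTCACACACCAGCTCAATGACA → Tm = 84°C (≥ 83°C)
Each additional base adds 2°C (A/T) or 4°C (G/C), so Tm is non-decreasing in n; n = 27 is the first length to reach 83°C.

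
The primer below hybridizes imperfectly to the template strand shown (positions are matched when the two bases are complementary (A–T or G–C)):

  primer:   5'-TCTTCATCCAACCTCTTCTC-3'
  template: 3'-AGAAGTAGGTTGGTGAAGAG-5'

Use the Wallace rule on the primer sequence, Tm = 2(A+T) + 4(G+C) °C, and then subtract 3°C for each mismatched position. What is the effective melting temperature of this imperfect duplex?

Primer base counts: A=3, T=8, G=0, C=9 → A+T=11, G+C=9
Perfect-match Tm = 2(11) + 4(9) = 22 + 36 = 58°C
Mismatches (positions where the bases are not complementary): 1 (at position 14)
Effective Tm = 58 − 1×3 = 58 − 3 = 55°C

55°C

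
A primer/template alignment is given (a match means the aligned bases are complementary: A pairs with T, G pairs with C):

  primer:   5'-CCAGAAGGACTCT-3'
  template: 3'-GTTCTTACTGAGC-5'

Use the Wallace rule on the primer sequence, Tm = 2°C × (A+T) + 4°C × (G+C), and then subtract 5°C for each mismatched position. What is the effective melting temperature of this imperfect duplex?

Primer base counts: A=4, T=2, G=3, C=4 → A+T=6, G+C=7
Perfect-match Tm = 2(6) + 4(7) = 12 + 28 = 40°C
Mismatches (positions where the bases are not complementary): 3 (at positions 2, 7, 13)
Effective Tm = 40 − 3×5 = 40 − 15 = 25°C

25°C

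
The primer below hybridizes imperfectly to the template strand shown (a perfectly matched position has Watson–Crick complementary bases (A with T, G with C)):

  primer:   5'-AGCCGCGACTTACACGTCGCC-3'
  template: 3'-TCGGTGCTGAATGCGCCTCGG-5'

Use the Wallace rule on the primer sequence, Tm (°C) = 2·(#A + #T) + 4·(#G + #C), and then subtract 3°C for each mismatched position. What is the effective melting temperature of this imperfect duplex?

Primer base counts: A=4, T=3, G=5, C=9 → A+T=7, G+C=14
Perfect-match Tm = 2(7) + 4(14) = 14 + 56 = 70°C
Mismatches (positions where the bases are not complementary): 4 (at positions 5, 14, 17, 18)
Effective Tm = 70 − 4×3 = 70 − 12 = 58°C

58°C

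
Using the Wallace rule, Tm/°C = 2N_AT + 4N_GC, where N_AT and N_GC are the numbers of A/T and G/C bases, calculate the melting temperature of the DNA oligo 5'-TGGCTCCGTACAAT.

Base counts: C=4, T=4, G=3, A=3
So N_AT = 7 and N_GC = 7.
Tm = 2×7 + 4×7 = 42°C

42°C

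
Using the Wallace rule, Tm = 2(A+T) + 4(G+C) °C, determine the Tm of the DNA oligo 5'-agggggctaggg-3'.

42°C

G=8, C=1, T=1, A=2
So N_AT = 3 and N_GC = 9.
Tm = 2(3) + 4(9) = 6 + 36 = 42°C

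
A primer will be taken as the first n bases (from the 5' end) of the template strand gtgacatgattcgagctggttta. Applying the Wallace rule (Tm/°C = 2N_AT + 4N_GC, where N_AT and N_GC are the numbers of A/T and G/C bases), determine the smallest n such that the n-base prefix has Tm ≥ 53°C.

n = 18

First 17 bases: GTGACATGATTCGAGCT → Tm = 50°C (< 53°C)
First 18 bases: GTGACATGATTCGAGCTG → Tm = 54°C (≥ 53°C)
Each additional base adds 2°C (A/T) or 4°C (G/C), so Tm is non-decreasing in n; n = 18 is the first length to reach 53°C.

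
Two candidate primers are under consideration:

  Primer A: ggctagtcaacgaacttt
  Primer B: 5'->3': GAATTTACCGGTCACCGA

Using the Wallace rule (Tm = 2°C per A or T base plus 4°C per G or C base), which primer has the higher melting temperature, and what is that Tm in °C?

Primer B, 54°C

Primer A: A+T=10, G+C=8 → Tm = 2(10)+4(8) = 52°C
Primer B: A+T=9, G+C=9 → Tm = 2(9)+4(9) = 54°C
52°C vs 54°C → primer B is higher.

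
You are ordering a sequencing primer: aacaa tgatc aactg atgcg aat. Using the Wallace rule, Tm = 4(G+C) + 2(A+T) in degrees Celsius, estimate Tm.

Base counts: A=10, C=4, T=5, G=4
So N_AT = 15 and N_GC = 8.
Tm = 2×15 + 4×8 = 62°C

62°C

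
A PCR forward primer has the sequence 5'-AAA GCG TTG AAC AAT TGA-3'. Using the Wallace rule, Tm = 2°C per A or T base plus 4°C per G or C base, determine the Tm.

Counting bases: T=4, G=4, A=8, C=2
So N_AT = 12 and N_GC = 6.
Tm = 2(12) + 4(6) = 24 + 24 = 48°C

48°C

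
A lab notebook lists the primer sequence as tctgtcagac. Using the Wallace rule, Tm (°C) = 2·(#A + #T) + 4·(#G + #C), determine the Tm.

30°C

G=2, A=2, C=3, T=3
A+T = 5, G+C = 5
Tm = 4·5 + 2·5 = 20 + 10 = 30°C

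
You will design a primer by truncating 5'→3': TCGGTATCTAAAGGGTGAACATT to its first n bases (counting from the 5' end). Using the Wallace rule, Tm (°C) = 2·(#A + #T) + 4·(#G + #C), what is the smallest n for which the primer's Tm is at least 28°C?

First 9 bases: TCGGTATCT → Tm = 26°C (< 28°C)
First 10 bases: TCGGTATCTA → Tm = 28°C (≥ 28°C)
Each additional base adds 2°C (A/T) or 4°C (G/C), so Tm is non-decreasing in n; n = 10 is the first length to reach 28°C.

n = 10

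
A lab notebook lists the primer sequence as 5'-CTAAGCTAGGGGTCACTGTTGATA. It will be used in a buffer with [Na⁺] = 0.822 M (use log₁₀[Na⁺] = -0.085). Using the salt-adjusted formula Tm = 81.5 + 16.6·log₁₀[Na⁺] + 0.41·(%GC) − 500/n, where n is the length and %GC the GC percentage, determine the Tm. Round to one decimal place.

78.0°C

Length n = 24. Scanning the sequence gives A=6, C=4, T=7, G=7.
G+C = 11, so %GC = 11/24 × 100 = 45.833%
Salt term: 16.6 × (-0.085) = -1.411
GC term: 0.41 × 45.833 = 18.792; length term: −500/24 = −20.833
Tm = 81.5 + (-1.411) + 18.792 − 20.833 = 78.048 → 78.0°C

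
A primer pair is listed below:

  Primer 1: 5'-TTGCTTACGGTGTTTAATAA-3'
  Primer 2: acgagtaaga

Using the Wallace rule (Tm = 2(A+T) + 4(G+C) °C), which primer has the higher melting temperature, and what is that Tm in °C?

Primer 1: A+T=14, G+C=6 → Tm = 2(14)+4(6) = 52°C
Primer 2: A+T=6, G+C=4 → Tm = 2(6)+4(4) = 28°C
52°C vs 28°C → primer 1 is higher.

Primer 1, 52°C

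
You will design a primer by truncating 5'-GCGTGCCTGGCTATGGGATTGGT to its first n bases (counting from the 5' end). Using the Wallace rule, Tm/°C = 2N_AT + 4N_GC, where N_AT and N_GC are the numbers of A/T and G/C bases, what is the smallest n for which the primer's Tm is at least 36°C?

n = 10

First 9 bases: GCGTGCCTG → Tm = 32°C (< 36°C)
First 10 bases: GCGTGCCTGG → Tm = 36°C (≥ 36°C)
Each additional base adds 2°C (A/T) or 4°C (G/C), so Tm is non-decreasing in n; n = 10 is the first length to reach 36°C.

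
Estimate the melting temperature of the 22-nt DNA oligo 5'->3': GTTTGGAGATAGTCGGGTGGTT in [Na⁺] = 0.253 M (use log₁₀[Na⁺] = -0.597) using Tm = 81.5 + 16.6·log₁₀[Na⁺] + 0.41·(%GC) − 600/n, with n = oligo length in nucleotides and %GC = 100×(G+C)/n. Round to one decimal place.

Length n = 22. Counting bases: G=10, T=8, C=1, A=3
G+C = 11, so %GC = 11/22 × 100 = 50%
Salt term: 16.6 × (-0.597) = -9.91
GC term: 0.41 × 50 = 20.5; length term: −600/22 = −27.273
Tm = 81.5 + (-9.91) + 20.5 − 27.273 = 64.817 → 64.8°C

64.8°C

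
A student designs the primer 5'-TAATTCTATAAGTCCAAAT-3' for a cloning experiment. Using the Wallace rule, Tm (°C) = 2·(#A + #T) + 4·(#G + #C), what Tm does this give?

Scanning the sequence gives G=1, A=8, T=7, C=3.
AT pairs contribute 15, GC pairs contribute 4.
Tm = 2×15 + 4×4 = 46°C

46°C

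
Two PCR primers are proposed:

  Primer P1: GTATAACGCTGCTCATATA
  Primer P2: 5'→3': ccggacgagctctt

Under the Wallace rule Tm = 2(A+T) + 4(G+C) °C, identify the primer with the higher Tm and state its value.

Primer P1, 52°C

Primer P1: A+T=12, G+C=7 → Tm = 2(12)+4(7) = 52°C
Primer P2: A+T=5, G+C=9 → Tm = 2(5)+4(9) = 46°C
52°C vs 46°C → primer P1 is higher.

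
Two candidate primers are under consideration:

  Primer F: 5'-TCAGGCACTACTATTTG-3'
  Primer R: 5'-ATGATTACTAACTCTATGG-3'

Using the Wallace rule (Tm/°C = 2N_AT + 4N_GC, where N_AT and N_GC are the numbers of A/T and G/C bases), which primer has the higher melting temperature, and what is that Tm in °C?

Primer F: A+T=10, G+C=7 → Tm = 2(10)+4(7) = 48°C
Primer R: A+T=13, G+C=6 → Tm = 2(13)+4(6) = 50°C
48°C vs 50°C → primer R is higher.

Primer R, 50°C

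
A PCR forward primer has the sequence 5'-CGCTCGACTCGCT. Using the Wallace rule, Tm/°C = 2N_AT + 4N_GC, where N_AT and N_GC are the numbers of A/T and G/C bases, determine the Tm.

44°C

C=6, A=1, G=3, T=3
AT pairs contribute 4, GC pairs contribute 9.
Tm = 4·9 + 2·4 = 36 + 8 = 44°C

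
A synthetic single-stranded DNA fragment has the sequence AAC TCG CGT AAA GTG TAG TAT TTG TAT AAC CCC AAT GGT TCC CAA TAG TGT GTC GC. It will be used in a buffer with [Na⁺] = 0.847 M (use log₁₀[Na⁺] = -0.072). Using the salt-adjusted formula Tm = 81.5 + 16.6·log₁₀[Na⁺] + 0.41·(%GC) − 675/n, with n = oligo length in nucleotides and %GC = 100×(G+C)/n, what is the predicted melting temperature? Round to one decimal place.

85.8°C

Length n = 56. Scanning the sequence gives C=12, G=12, T=17, A=15.
G+C = 24, so %GC = 24/56 × 100 = 42.857%
Salt term: 16.6 × (-0.072) = -1.195
GC term: 0.41 × 42.857 = 17.571; length term: −675/56 = −12.054
Tm = 81.5 + (-1.195) + 17.571 − 12.054 = 85.822 → 85.8°C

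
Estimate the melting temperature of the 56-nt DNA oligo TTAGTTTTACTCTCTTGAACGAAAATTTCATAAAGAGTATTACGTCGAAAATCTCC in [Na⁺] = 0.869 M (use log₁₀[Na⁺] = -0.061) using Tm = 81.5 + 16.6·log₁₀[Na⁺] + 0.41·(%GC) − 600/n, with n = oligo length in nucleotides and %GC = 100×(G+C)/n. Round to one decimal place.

82.2°C

Length n = 56. Base counts: C=10, G=7, A=19, T=20
G+C = 17, so %GC = 17/56 × 100 = 30.357%
Salt term: 16.6 × (-0.061) = -1.013
GC term: 0.41 × 30.357 = 12.446; length term: −600/56 = −10.714
Tm = 81.5 + (-1.013) + 12.446 − 10.714 = 82.219 → 82.2°C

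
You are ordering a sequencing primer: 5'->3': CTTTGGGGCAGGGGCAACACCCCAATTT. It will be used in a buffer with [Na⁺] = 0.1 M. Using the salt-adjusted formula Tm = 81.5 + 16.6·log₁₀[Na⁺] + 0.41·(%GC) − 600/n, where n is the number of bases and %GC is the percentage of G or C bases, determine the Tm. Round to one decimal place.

66.9°C

Length n = 28. Base counts: A=6, T=6, G=8, C=8
G+C = 16, so %GC = 16/28 × 100 = 57.143%
Salt term: 16.6 × (-1) = -16.6
GC term: 0.41 × 57.143 = 23.429; length term: −600/28 = −21.429
Tm = 81.5 + (-16.6) + 23.429 − 21.429 = 66.9 → 66.9°C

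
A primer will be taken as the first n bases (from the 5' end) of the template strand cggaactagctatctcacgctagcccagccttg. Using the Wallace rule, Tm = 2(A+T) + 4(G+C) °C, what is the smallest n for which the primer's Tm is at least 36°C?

n = 12

First 11 bases: CGGAACTAGCT → Tm = 34°C (< 36°C)
First 12 bases: CGGAACTAGCTA → Tm = 36°C (≥ 36°C)
Each additional base adds 2°C (A/T) or 4°C (G/C), so Tm is non-decreasing in n; n = 12 is the first length to reach 36°C.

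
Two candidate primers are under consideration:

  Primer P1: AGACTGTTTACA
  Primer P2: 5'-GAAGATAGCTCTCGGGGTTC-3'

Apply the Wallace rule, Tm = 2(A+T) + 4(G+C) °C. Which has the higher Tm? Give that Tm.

Primer P1: A+T=8, G+C=4 → Tm = 2(8)+4(4) = 32°C
Primer P2: A+T=9, G+C=11 → Tm = 2(9)+4(11) = 62°C
32°C vs 62°C → primer P2 is higher.

Primer P2, 62°C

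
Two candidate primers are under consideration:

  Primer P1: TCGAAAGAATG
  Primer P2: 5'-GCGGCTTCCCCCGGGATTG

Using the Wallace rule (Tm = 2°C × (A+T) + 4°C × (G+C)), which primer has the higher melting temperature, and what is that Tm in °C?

Primer P1: A+T=7, G+C=4 → Tm = 2(7)+4(4) = 30°C
Primer P2: A+T=5, G+C=14 → Tm = 2(5)+4(14) = 66°C
30°C vs 66°C → primer P2 is higher.

Primer P2, 66°C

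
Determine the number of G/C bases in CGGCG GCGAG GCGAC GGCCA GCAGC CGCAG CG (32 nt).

Counting bases: T=0, A=5, G=15, C=12
Total G or C: 15 + 12 = 27

27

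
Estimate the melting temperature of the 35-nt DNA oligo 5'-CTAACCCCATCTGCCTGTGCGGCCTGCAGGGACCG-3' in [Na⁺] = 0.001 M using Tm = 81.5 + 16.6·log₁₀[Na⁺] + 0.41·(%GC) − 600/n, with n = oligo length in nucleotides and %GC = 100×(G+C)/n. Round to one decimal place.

Length n = 35. Scanning the sequence gives T=6, A=5, C=14, G=10.
G+C = 24, so %GC = 24/35 × 100 = 68.571%
Salt term: 16.6 × (-3) = -49.8
GC term: 0.41 × 68.571 = 28.114; length term: −600/35 = −17.143
Tm = 81.5 + (-49.8) + 28.114 − 17.143 = 42.671 → 42.7°C

42.7°C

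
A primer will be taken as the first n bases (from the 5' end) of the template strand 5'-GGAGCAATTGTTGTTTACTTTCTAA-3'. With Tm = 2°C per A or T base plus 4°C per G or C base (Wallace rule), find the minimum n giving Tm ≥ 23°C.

First 7 bases: GGAGCAA → Tm = 22°C (< 23°C)
First 8 bases: GGAGCAAT → Tm = 24°C (≥ 23°C)
Each additional base adds 2°C (A/T) or 4°C (G/C), so Tm is non-decreasing in n; n = 8 is the first length to reach 23°C.

n = 8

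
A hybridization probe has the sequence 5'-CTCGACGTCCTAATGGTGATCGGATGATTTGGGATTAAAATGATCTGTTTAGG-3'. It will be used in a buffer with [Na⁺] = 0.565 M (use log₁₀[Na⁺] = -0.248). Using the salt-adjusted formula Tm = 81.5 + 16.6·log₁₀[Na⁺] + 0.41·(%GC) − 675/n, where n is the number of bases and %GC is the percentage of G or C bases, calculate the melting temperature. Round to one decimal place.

81.7°C

Length n = 53. Counting bases: G=15, C=7, T=18, A=13
G+C = 22, so %GC = 22/53 × 100 = 41.509%
Salt term: 16.6 × (-0.248) = -4.117
GC term: 0.41 × 41.509 = 17.019; length term: −675/53 = −12.736
Tm = 81.5 + (-4.117) + 17.019 − 12.736 = 81.666 → 81.7°C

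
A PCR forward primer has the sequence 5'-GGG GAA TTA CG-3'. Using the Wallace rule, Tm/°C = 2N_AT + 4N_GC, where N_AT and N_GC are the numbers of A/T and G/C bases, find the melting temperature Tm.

34°C

Counting bases: G=5, C=1, T=2, A=3
A+T = 5, G+C = 6
Tm = 2×5 + 4×6 = 34°C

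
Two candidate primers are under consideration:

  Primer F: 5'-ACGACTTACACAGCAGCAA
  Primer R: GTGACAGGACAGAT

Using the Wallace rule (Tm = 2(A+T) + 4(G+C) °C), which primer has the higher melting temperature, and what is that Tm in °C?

Primer F, 56°C

Primer F: A+T=10, G+C=9 → Tm = 2(10)+4(9) = 56°C
Primer R: A+T=7, G+C=7 → Tm = 2(7)+4(7) = 42°C
56°C vs 42°C → primer F is higher.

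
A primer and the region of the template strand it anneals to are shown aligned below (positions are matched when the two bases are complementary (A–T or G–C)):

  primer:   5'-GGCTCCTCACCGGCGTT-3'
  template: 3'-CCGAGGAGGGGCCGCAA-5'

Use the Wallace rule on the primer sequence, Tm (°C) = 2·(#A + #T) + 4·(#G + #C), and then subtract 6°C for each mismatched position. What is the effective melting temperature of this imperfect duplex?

52°C

Primer base counts: A=1, T=4, G=5, C=7 → A+T=5, G+C=12
Perfect-match Tm = 2(5) + 4(12) = 10 + 48 = 58°C
Mismatches (positions where the bases are not complementary): 1 (at position 9)
Effective Tm = 58 − 1×6 = 58 − 6 = 52°C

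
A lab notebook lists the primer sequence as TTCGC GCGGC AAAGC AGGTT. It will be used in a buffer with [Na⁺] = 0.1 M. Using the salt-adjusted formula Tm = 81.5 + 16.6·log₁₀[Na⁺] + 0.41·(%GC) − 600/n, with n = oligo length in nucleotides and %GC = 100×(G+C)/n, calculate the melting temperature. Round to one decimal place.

Length n = 20. Base counts: G=7, C=5, T=4, A=4
G+C = 12, so %GC = 12/20 × 100 = 60%
Salt term: 16.6 × (-1) = -16.6
GC term: 0.41 × 60 = 24.6; length term: −600/20 = −30
Tm = 81.5 + (-16.6) + 24.6 − 30 = 59.5 → 59.5°C

59.5°C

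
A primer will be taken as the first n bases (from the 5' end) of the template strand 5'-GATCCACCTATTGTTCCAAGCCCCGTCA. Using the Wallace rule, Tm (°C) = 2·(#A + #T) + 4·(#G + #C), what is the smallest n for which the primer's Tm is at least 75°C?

n = 25

First 24 bases: GATCCACCTATTGTTCCAAGCCCC → Tm = 74°C (< 75°C)
First 25 bases: GATCCACCTATTGTTCCAAGCCCCG → Tm = 78°C (≥ 75°C)
Since every base adds ≥2°C, Tm only increases with n, so the threshold is first crossed at n = 25.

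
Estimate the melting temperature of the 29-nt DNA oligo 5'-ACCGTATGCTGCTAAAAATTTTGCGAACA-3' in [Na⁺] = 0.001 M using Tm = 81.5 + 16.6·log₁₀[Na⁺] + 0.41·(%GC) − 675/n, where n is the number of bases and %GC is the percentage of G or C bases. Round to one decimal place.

24.0°C

Length n = 29. Base counts: A=10, C=6, G=5, T=8
G+C = 11, so %GC = 11/29 × 100 = 37.931%
Salt term: 16.6 × (-3) = -49.8
GC term: 0.41 × 37.931 = 15.552; length term: −675/29 = −23.276
Tm = 81.5 + (-49.8) + 15.552 − 23.276 = 23.976 → 24.0°C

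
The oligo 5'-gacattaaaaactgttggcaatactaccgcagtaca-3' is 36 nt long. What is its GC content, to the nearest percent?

39%

Base counts: T=8, C=8, G=6, A=14
G+C = 6 + 8 = 14 out of 36 bases
%GC = 14/36 × 100 = 38.89% ≈ 39%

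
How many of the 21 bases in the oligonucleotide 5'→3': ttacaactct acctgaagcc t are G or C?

Scanning the sequence gives C=7, A=6, T=6, G=2.
G+C = 2 + 7 = 9

9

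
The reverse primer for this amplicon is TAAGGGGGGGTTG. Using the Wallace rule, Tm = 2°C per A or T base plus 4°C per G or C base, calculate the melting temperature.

42°C

Base counts: T=3, C=0, A=2, G=8
A+T = 5, G+C = 8
Tm = 2×5 + 4×8 = 42°C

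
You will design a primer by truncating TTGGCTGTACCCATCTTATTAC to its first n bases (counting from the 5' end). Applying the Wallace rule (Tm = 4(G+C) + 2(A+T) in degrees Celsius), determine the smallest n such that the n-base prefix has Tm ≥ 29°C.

n = 10

First 9 bases: TTGGCTGTA → Tm = 26°C (< 29°C)
First 10 bases: TTGGCTGTAC → Tm = 30°C (≥ 29°C)
Since every base adds ≥2°C, Tm only increases with n, so the threshold is first crossed at n = 10.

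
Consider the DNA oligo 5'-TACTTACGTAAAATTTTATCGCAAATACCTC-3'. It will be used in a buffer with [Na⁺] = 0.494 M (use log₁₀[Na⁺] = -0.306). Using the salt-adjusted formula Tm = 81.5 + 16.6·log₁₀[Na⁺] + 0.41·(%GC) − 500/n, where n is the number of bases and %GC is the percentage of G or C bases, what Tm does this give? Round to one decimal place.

Length n = 31. A=11, G=2, T=11, C=7
G+C = 9, so %GC = 9/31 × 100 = 29.032%
Salt term: 16.6 × (-0.306) = -5.08
GC term: 0.41 × 29.032 = 11.903; length term: −500/31 = −16.129
Tm = 81.5 + (-5.08) + 11.903 − 16.129 = 72.194 → 72.2°C

72.2°C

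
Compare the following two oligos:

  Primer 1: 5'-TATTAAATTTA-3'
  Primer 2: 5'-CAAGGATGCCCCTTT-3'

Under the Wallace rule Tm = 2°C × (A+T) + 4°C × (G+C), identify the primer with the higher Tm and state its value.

Primer 1: A+T=11, G+C=0 → Tm = 2(11)+4(0) = 22°C
Primer 2: A+T=7, G+C=8 → Tm = 2(7)+4(8) = 46°C
22°C vs 46°C → primer 2 is higher.

Primer 2, 46°C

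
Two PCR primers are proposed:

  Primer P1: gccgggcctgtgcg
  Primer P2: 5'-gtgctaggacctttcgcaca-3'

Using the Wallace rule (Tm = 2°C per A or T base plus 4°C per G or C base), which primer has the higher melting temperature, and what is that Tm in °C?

Primer P1: A+T=2, G+C=12 → Tm = 2(2)+4(12) = 52°C
Primer P2: A+T=9, G+C=11 → Tm = 2(9)+4(11) = 62°C
52°C vs 62°C → primer P2 is higher.

Primer P2, 62°C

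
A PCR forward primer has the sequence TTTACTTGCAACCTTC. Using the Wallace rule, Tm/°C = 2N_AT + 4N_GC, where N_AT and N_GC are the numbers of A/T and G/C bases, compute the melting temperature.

Counting bases: T=7, A=3, G=1, C=5
So N_AT = 10 and N_GC = 6.
Tm = 2(10) + 4(6) = 20 + 24 = 44°C

44°C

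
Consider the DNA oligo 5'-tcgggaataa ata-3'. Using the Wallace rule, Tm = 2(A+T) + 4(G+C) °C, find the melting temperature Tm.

34°C

G=3, T=3, C=1, A=6
A+T = 9, G+C = 4
Tm = 2×9 + 4×4 = 34°C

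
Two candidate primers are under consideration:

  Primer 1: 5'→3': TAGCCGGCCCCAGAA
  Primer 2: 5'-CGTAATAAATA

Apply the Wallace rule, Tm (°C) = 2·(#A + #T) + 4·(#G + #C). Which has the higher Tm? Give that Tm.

Primer 1: A+T=5, G+C=10 → Tm = 2(5)+4(10) = 50°C
Primer 2: A+T=9, G+C=2 → Tm = 2(9)+4(2) = 26°C
50°C vs 26°C → primer 1 is higher.

Primer 1, 50°C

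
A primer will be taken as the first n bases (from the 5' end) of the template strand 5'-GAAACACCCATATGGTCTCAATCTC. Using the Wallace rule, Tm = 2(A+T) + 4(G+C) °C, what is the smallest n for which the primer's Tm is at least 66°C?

First 22 bases: GAAACACCCATATGGTCTCAAT → Tm = 62°C (< 66°C)
First 23 bases: GAAACACCCATATGGTCTCAATC → Tm = 66°C (≥ 66°C)
Each additional base adds 2°C (A/T) or 4°C (G/C), so Tm is non-decreasing in n; n = 23 is the first length to reach 66°C.

n = 23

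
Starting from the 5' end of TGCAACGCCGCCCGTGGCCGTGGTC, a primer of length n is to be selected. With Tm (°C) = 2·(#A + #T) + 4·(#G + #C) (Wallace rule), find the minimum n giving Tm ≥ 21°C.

First 6 bases: TGCAAC → Tm = 18°C (< 21°C)
First 7 bases: TGCAACG → Tm = 22°C (≥ 21°C)
Each additional base adds 2°C (A/T) or 4°C (G/C), so Tm is non-decreasing in n; n = 7 is the first length to reach 21°C.

n = 7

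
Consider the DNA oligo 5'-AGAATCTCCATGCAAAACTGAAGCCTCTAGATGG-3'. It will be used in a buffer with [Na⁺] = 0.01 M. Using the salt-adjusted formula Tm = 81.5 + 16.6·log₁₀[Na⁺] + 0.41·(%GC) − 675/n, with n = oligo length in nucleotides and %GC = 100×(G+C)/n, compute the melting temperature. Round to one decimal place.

Length n = 34. Base counts: G=7, C=8, T=7, A=12
G+C = 15, so %GC = 15/34 × 100 = 44.118%
Salt term: 16.6 × (-2) = -33.2
GC term: 0.41 × 44.118 = 18.088; length term: −675/34 = −19.853
Tm = 81.5 + (-33.2) + 18.088 − 19.853 = 46.535 → 46.5°C

46.5°C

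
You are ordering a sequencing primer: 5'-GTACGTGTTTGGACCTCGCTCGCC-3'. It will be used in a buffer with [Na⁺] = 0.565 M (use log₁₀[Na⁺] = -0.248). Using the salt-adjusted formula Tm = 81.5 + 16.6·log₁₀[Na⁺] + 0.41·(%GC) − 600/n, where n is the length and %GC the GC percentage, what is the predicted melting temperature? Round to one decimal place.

78.0°C

Length n = 24. Base counts: G=7, T=7, C=8, A=2
G+C = 15, so %GC = 15/24 × 100 = 62.5%
Salt term: 16.6 × (-0.248) = -4.117
GC term: 0.41 × 62.5 = 25.625; length term: −600/24 = −25
Tm = 81.5 + (-4.117) + 25.625 − 25 = 78.008 → 78.0°C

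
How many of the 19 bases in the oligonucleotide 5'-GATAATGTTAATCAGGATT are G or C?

5

Counting bases: C=1, A=7, T=7, G=4
G+C = 4 + 1 = 5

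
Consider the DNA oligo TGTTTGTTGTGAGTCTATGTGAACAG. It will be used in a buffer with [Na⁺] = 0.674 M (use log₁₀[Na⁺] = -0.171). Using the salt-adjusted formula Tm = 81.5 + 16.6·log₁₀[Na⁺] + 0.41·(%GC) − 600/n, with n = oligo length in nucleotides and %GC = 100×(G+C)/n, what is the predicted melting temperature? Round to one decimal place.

71.4°C

Length n = 26. G=8, T=11, C=2, A=5
G+C = 10, so %GC = 10/26 × 100 = 38.462%
Salt term: 16.6 × (-0.171) = -2.839
GC term: 0.41 × 38.462 = 15.769; length term: −600/26 = −23.077
Tm = 81.5 + (-2.839) + 15.769 − 23.077 = 71.353 → 71.4°C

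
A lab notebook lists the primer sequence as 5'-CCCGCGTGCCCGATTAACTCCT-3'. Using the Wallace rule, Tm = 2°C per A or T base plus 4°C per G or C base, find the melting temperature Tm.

Scanning the sequence gives G=4, T=5, A=3, C=10.
A+T = 8, G+C = 14
Tm = 4·14 + 2·8 = 56 + 16 = 72°C

72°C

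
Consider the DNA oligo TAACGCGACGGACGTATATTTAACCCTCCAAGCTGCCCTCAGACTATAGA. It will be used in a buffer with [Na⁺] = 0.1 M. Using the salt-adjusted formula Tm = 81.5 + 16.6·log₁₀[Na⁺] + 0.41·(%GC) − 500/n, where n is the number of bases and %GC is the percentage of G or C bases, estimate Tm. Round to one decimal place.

Length n = 50. Scanning the sequence gives A=15, T=11, G=9, C=15.
G+C = 24, so %GC = 24/50 × 100 = 48%
Salt term: 16.6 × (-1) = -16.6
GC term: 0.41 × 48 = 19.68; length term: −500/50 = −10
Tm = 81.5 + (-16.6) + 19.68 − 10 = 74.58 → 74.6°C

74.6°C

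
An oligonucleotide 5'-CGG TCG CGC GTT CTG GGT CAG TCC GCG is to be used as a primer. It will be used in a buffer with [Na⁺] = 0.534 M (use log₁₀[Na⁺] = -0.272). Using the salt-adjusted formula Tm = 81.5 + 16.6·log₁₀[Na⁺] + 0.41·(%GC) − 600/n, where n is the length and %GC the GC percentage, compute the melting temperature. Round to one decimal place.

85.1°C

Length n = 27. Base counts: T=6, C=9, G=11, A=1
G+C = 20, so %GC = 20/27 × 100 = 74.074%
Salt term: 16.6 × (-0.272) = -4.515
GC term: 0.41 × 74.074 = 30.37; length term: −600/27 = −22.222
Tm = 81.5 + (-4.515) + 30.37 − 22.222 = 85.133 → 85.1°C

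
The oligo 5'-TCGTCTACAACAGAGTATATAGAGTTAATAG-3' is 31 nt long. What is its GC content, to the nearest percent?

C=4, G=6, T=9, A=12
G+C = 6 + 4 = 10 out of 31 bases
%GC = 10/31 × 100 = 32.26% ≈ 32%

32%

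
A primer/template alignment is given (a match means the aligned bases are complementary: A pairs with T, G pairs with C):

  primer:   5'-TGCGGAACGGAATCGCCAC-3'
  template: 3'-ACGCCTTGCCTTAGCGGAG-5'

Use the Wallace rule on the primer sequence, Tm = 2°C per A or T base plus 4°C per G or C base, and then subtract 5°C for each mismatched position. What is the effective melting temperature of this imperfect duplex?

57°C

Primer base counts: A=5, T=2, G=6, C=6 → A+T=7, G+C=12
Perfect-match Tm = 2(7) + 4(12) = 14 + 48 = 62°C
Mismatches (positions where the bases are not complementary): 1 (at position 18)
Effective Tm = 62 − 1×5 = 62 − 5 = 57°C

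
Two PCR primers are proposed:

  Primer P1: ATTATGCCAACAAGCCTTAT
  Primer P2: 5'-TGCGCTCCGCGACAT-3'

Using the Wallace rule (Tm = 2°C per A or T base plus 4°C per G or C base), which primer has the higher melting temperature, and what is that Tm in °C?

Primer P1, 54°C

Primer P1: A+T=13, G+C=7 → Tm = 2(13)+4(7) = 54°C
Primer P2: A+T=5, G+C=10 → Tm = 2(5)+4(10) = 50°C
54°C vs 50°C → primer P1 is higher.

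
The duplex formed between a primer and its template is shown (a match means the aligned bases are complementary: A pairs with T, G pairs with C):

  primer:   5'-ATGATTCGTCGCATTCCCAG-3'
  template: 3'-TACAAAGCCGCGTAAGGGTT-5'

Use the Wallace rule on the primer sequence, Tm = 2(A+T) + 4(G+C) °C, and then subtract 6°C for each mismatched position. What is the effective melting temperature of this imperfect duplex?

Primer base counts: A=4, T=6, G=4, C=6 → A+T=10, G+C=10
Perfect-match Tm = 2(10) + 4(10) = 20 + 40 = 60°C
Mismatches (positions where the bases are not complementary): 3 (at positions 4, 9, 20)
Effective Tm = 60 − 3×6 = 60 − 18 = 42°C

42°C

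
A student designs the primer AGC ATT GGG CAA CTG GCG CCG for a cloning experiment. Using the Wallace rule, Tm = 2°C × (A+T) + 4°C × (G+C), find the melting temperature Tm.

Scanning the sequence gives T=3, C=6, A=4, G=8.
A+T = 7, G+C = 14
Tm = 2(7) + 4(14) = 14 + 56 = 70°C

70°C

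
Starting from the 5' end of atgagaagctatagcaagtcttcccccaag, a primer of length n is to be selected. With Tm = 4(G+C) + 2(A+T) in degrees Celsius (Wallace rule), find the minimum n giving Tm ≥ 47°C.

First 17 bases: ATGAGAAGCTATAGCAA → Tm = 46°C (< 47°C)
First 18 bases: ATGAGAAGCTATAGCAAG → Tm = 50°C (≥ 47°C)
Each additional base adds 2°C (A/T) or 4°C (G/C), so Tm is non-decreasing in n; n = 18 is the first length to reach 47°C.

n = 18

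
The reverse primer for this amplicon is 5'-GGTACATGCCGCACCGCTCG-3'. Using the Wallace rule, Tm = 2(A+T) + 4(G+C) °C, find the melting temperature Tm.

Scanning the sequence gives C=8, A=3, G=6, T=3.
So N_AT = 6 and N_GC = 14.
Tm = 2(6) + 4(14) = 12 + 56 = 68°C

68°C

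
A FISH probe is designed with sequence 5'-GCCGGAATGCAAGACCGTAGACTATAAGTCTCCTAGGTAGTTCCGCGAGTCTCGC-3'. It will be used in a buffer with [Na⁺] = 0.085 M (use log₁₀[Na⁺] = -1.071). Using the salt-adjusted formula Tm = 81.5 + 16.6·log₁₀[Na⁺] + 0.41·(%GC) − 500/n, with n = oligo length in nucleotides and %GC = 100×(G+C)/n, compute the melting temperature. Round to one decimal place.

Length n = 55. G=15, C=15, A=13, T=12
G+C = 30, so %GC = 30/55 × 100 = 54.545%
Salt term: 16.6 × (-1.071) = -17.779
GC term: 0.41 × 54.545 = 22.363; length term: −500/55 = −9.091
Tm = 81.5 + (-17.779) + 22.363 − 9.091 = 76.993 → 77.0°C

77.0°C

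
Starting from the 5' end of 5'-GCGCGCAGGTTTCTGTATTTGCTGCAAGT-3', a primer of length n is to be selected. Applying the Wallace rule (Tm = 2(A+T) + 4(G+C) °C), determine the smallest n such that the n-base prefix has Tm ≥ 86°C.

First 27 bases: GCGCGCAGGTTTCTGTATTTGCTGCAA → Tm = 82°C (< 86°C)
First 28 bases: GCGCGCAGGTTTCTGTATTTGCTGCAAG → Tm = 86°C (≥ 86°C)
Each additional base adds 2°C (A/T) or 4°C (G/C), so Tm is non-decreasing in n; n = 28 is the first length to reach 86°C.

n = 28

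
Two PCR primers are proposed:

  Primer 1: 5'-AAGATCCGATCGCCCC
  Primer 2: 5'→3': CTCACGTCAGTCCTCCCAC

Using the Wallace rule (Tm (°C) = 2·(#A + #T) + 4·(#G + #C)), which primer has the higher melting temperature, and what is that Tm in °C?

Primer 2, 62°C

Primer 1: A+T=6, G+C=10 → Tm = 2(6)+4(10) = 52°C
Primer 2: A+T=7, G+C=12 → Tm = 2(7)+4(12) = 62°C
52°C vs 62°C → primer 2 is higher.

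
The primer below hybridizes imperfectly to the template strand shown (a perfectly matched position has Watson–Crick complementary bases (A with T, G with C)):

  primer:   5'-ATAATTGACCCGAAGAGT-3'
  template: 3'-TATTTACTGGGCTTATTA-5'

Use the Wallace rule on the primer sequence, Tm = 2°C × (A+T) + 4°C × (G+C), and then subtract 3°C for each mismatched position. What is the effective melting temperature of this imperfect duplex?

41°C

Primer base counts: A=7, T=4, G=4, C=3 → A+T=11, G+C=7
Perfect-match Tm = 2(11) + 4(7) = 22 + 28 = 50°C
Mismatches (positions where the bases are not complementary): 3 (at positions 5, 15, 17)
Effective Tm = 50 − 3×3 = 50 − 9 = 41°C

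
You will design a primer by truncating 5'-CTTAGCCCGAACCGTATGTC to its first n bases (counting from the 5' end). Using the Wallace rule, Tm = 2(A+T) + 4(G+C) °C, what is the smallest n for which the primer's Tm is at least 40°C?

n = 13

First 12 bases: CTTAGCCCGAAC → Tm = 38°C (< 40°C)
First 13 bases: CTTAGCCCGAACC → Tm = 42°C (≥ 40°C)
Each additional base adds 2°C (A/T) or 4°C (G/C), so Tm is non-decreasing in n; n = 13 is the first length to reach 40°C.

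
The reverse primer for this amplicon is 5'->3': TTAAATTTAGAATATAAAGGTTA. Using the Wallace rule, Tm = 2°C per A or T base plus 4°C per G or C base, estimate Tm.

52°C

Base counts: G=3, T=9, A=11, C=0
AT pairs contribute 20, GC pairs contribute 3.
Tm = 2×20 + 4×3 = 52°C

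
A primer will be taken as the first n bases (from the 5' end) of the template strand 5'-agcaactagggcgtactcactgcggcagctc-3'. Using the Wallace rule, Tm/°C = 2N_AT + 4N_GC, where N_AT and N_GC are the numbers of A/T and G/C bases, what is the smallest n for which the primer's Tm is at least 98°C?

First 30 bases: AGCAACTAGGGCGTACTCACTGCGGCAGCT → Tm = 96°C (< 98°C)
First 31 bases: AGCAACTAGGGCGTACTCACTGCGGCAGCTC → Tm = 100°C (≥ 98°C)
Since every base adds ≥2°C, Tm only increases with n, so the threshold is first crossed at n = 31.

n = 31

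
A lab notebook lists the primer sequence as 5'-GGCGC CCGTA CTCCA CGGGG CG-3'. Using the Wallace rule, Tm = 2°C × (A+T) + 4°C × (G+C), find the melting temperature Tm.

Base counts: G=9, C=9, T=2, A=2
So N_AT = 4 and N_GC = 18.
Tm = 4·18 + 2·4 = 72 + 8 = 80°C

80°C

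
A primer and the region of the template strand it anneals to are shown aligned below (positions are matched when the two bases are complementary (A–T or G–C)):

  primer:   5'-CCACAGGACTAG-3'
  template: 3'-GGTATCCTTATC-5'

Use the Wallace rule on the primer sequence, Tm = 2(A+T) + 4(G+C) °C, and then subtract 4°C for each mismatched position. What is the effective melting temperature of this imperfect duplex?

Primer base counts: A=4, T=1, G=3, C=4 → A+T=5, G+C=7
Perfect-match Tm = 2(5) + 4(7) = 10 + 28 = 38°C
Mismatches (positions where the bases are not complementary): 2 (at positions 4, 9)
Effective Tm = 38 − 2×4 = 38 − 8 = 30°C

30°C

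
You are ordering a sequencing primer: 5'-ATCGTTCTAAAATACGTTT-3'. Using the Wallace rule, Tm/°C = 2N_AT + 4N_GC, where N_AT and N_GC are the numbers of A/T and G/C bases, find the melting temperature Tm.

48°C

Scanning the sequence gives A=6, T=8, G=2, C=3.
A+T = 14, G+C = 5
Tm = 2×14 + 4×5 = 48°C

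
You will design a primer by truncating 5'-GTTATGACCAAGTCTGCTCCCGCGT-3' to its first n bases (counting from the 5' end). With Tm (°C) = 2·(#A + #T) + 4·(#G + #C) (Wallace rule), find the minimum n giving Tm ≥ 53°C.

n = 19

First 18 bases: GTTATGACCAAGTCTGCT → Tm = 52°C (< 53°C)
First 19 bases: GTTATGACCAAGTCTGCTC → Tm = 56°C (≥ 53°C)
Each additional base adds 2°C (A/T) or 4°C (G/C), so Tm is non-decreasing in n; n = 19 is the first length to reach 53°C.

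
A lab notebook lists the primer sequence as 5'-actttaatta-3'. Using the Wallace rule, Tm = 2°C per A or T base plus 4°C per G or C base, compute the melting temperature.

22°C

T=5, G=0, C=1, A=4
A+T = 9, G+C = 1
Tm = 2(9) + 4(1) = 18 + 4 = 22°C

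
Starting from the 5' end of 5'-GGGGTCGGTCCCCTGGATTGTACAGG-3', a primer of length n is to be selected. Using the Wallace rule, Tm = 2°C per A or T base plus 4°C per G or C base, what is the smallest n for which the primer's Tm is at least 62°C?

First 17 bases: GGGGTCGGTCCCCTGGA → Tm = 60°C (< 62°C)
First 18 bases: GGGGTCGGTCCCCTGGAT → Tm = 62°C (≥ 62°C)
Each additional base adds 2°C (A/T) or 4°C (G/C), so Tm is non-decreasing in n; n = 18 is the first length to reach 62°C.

n = 18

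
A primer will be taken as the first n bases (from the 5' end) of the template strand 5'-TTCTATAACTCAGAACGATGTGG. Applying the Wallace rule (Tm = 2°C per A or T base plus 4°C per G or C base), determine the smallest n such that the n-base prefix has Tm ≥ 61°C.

First 22 bases: TTCTATAACTCAGAACGATGTG → Tm = 60°C (< 61°C)
First 23 bases: TTCTATAACTCAGAACGATGTGG → Tm = 64°C (≥ 61°C)
Each additional base adds 2°C (A/T) or 4°C (G/C), so Tm is non-decreasing in n; n = 23 is the first length to reach 61°C.

n = 23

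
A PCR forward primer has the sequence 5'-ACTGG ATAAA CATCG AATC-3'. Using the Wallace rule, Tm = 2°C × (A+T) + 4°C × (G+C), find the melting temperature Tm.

Scanning the sequence gives T=4, C=4, A=8, G=3.
So N_AT = 12 and N_GC = 7.
Tm = 2(12) + 4(7) = 24 + 28 = 52°C

52°C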